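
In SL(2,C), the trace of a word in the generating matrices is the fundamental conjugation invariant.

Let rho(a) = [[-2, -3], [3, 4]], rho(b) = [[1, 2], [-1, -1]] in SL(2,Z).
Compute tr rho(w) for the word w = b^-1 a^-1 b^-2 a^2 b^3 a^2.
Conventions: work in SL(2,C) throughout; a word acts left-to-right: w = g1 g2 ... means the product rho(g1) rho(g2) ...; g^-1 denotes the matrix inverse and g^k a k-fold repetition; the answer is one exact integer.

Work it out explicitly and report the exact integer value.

rho(b^-1) = [[-1, -2], [1, 1]]
... * rho(a^-1) = [[4, 3], [-3, -2]]  ->  [[2, 1], [1, 1]]
... * rho(b^-1) = [[-1, -2], [1, 1]]  ->  [[-1, -3], [0, -1]]
... * rho(b^-1) = [[-1, -2], [1, 1]]  ->  [[-2, -1], [-1, -1]]
... * rho(a) = [[-2, -3], [3, 4]]  ->  [[1, 2], [-1, -1]]
... * rho(a) = [[-2, -3], [3, 4]]  ->  [[4, 5], [-1, -1]]
... * rho(b) = [[1, 2], [-1, -1]]  ->  [[-1, 3], [0, -1]]
... * rho(b) = [[1, 2], [-1, -1]]  ->  [[-4, -5], [1, 1]]
... * rho(b) = [[1, 2], [-1, -1]]  ->  [[1, -3], [0, 1]]
... * rho(a) = [[-2, -3], [3, 4]]  ->  [[-11, -15], [3, 4]]
... * rho(a) = [[-2, -3], [3, 4]]  ->  [[-23, -27], [6, 7]]
tr = -23 + 7 = -16

-16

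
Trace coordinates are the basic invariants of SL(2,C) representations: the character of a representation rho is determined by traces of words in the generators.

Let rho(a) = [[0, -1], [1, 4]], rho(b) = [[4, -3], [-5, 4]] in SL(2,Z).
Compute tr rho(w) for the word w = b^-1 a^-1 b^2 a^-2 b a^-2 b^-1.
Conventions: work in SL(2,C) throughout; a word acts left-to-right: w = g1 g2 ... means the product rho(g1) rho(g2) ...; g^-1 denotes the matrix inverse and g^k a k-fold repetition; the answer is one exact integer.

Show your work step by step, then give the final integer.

2165166

rho(b^-1) = [[4, 3], [5, 4]]
... * rho(a^-1) = [[4, 1], [-1, 0]]  ->  [[13, 4], [16, 5]]
... * rho(b) = [[4, -3], [-5, 4]]  ->  [[32, -23], [39, -28]]
... * rho(b) = [[4, -3], [-5, 4]]  ->  [[243, -188], [296, -229]]
... * rho(a^-1) = [[4, 1], [-1, 0]]  ->  [[1160, 243], [1413, 296]]
... * rho(a^-1) = [[4, 1], [-1, 0]]  ->  [[4397, 1160], [5356, 1413]]
... * rho(b) = [[4, -3], [-5, 4]]  ->  [[11788, -8551], [14359, -10416]]
... * rho(a^-1) = [[4, 1], [-1, 0]]  ->  [[55703, 11788], [67852, 14359]]
... * rho(a^-1) = [[4, 1], [-1, 0]]  ->  [[211024, 55703], [257049, 67852]]
... * rho(b^-1) = [[4, 3], [5, 4]]  ->  [[1122611, 855884], [1367456, 1042555]]
tr = 1122611 + 1042555 = 2165166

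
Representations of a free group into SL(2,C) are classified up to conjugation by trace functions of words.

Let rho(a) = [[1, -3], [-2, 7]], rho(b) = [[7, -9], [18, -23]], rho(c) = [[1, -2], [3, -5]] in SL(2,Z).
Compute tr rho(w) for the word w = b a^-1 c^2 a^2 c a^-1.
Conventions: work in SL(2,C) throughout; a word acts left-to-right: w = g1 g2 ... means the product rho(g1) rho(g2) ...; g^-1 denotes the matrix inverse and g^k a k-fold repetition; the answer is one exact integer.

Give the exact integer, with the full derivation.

rho(b) = [[7, -9], [18, -23]]
... * rho(a^-1) = [[7, 3], [2, 1]]  ->  [[31, 12], [80, 31]]
... * rho(c) = [[1, -2], [3, -5]]  ->  [[67, -122], [173, -315]]
... * rho(c) = [[1, -2], [3, -5]]  ->  [[-299, 476], [-772, 1229]]
... * rho(a) = [[1, -3], [-2, 7]]  ->  [[-1251, 4229], [-3230, 10919]]
... * rho(a) = [[1, -3], [-2, 7]]  ->  [[-9709, 33356], [-25068, 86123]]
... * rho(c) = [[1, -2], [3, -5]]  ->  [[90359, -147362], [233301, -380479]]
... * rho(a^-1) = [[7, 3], [2, 1]]  ->  [[337789, 123715], [872149, 319424]]
tr = 337789 + 319424 = 657213

657213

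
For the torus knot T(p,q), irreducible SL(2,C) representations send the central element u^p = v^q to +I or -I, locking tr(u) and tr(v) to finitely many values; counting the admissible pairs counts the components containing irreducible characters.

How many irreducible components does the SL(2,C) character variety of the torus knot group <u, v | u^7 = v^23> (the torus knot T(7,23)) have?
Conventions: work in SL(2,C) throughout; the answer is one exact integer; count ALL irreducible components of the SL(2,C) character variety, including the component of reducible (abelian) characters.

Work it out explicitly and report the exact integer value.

67

Gamma = < u, v | u^7 = v^23 > (torus knot T(7,23)); the central element u^7 = v^23 acts as +I or -I in any irreducible SL(2,C) representation.
This locks tr(u) to 2*cos(pi*alpha/7), alpha in 1..6, and tr(v) to 2*cos(pi*beta/23), beta in 1..22, on each component of irreducible characters.
u^7 = (-1)^alpha I and v^23 = (-1)^beta I must agree, so alpha and beta have equal parity.
Counting: 3 odd alphas x 11 odd betas + 3 even alphas x 11 even betas = 33 + 33 = 66.
That is 66 components of irreducible characters, and with the reducible (abelian) component the total is 67.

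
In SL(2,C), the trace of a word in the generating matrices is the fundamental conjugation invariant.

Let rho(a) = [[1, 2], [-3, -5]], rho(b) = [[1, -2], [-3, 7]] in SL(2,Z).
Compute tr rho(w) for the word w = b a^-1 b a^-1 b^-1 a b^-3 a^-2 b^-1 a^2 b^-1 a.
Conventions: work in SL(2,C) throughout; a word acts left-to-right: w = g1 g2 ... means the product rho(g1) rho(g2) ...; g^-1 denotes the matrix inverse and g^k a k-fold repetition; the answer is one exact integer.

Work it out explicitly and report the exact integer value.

rho(b) = [[1, -2], [-3, 7]]
... * rho(a^-1) = [[-5, -2], [3, 1]]  ->  [[-11, -4], [36, 13]]
... * rho(b) = [[1, -2], [-3, 7]]  ->  [[1, -6], [-3, 19]]
... * rho(a^-1) = [[-5, -2], [3, 1]]  ->  [[-23, -8], [72, 25]]
... * rho(b^-1) = [[7, 2], [3, 1]]  ->  [[-185, -54], [579, 169]]
... * rho(a) = [[1, 2], [-3, -5]]  ->  [[-23, -100], [72, 313]]
... * rho(b^-1) = [[7, 2], [3, 1]]  ->  [[-461, -146], [1443, 457]]
... * rho(b^-1) = [[7, 2], [3, 1]]  ->  [[-3665, -1068], [11472, 3343]]
... * rho(b^-1) = [[7, 2], [3, 1]]  ->  [[-28859, -8398], [90333, 26287]]
... * rho(a^-1) = [[-5, -2], [3, 1]]  ->  [[119101, 49320], [-372804, -154379]]
... * rho(a^-1) = [[-5, -2], [3, 1]]  ->  [[-447545, -188882], [1400883, 591229]]
... * rho(b^-1) = [[7, 2], [3, 1]]  ->  [[-3699461, -1083972], [11579868, 3392995]]
... * rho(a) = [[1, 2], [-3, -5]]  ->  [[-447545, -1979062], [1400883, 6194761]]
... * rho(a) = [[1, 2], [-3, -5]]  ->  [[5489641, 9000220], [-17183400, -28172039]]
... * rho(b^-1) = [[7, 2], [3, 1]]  ->  [[65428147, 19979502], [-204799917, -62538839]]
... * rho(a) = [[1, 2], [-3, -5]]  ->  [[5489641, 30958784], [-17183400, -96905639]]
tr = 5489641 + -96905639 = -91415998

-91415998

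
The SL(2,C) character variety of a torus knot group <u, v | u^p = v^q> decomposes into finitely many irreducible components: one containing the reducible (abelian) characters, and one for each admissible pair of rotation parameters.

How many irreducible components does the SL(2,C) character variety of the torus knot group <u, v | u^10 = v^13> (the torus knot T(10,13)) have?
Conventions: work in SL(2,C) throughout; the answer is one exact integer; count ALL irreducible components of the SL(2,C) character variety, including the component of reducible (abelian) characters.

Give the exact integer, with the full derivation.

55

Gamma = < u, v | u^10 = v^13 > (torus knot T(10,13)); the central element u^10 = v^13 acts as +I or -I in any irreducible SL(2,C) representation.
This locks tr(u) to 2*cos(pi*alpha/10), alpha in 1..9, and tr(v) to 2*cos(pi*beta/13), beta in 1..12, on each component of irreducible characters.
Consistency of u^10 = (-1)^alpha I with v^13 = (-1)^beta I forces alpha = beta (mod 2).
Enumerate parity-matched pairs: 5*6 odd-odd plus 4*6 even-even gives 54.
Total: 54 irreducible-character components + 1 reducible (abelian) component = 55.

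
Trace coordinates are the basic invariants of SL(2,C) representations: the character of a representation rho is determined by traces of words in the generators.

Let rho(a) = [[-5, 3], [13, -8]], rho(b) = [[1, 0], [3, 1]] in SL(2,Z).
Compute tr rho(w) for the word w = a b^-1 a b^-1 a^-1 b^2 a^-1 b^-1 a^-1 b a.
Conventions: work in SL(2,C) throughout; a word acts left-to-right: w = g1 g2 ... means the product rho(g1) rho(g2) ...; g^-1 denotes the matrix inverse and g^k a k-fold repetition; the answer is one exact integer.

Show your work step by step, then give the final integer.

2780246

rho(a) = [[-5, 3], [13, -8]]
... * rho(b^-1) = [[1, 0], [-3, 1]]  ->  [[-14, 3], [37, -8]]
... * rho(a) = [[-5, 3], [13, -8]]  ->  [[109, -66], [-289, 175]]
... * rho(b^-1) = [[1, 0], [-3, 1]]  ->  [[307, -66], [-814, 175]]
... * rho(a^-1) = [[-8, -3], [-13, -5]]  ->  [[-1598, -591], [4237, 1567]]
... * rho(b) = [[1, 0], [3, 1]]  ->  [[-3371, -591], [8938, 1567]]
... * rho(b) = [[1, 0], [3, 1]]  ->  [[-5144, -591], [13639, 1567]]
... * rho(a^-1) = [[-8, -3], [-13, -5]]  ->  [[48835, 18387], [-129483, -48752]]
... * rho(b^-1) = [[1, 0], [-3, 1]]  ->  [[-6326, 18387], [16773, -48752]]
... * rho(a^-1) = [[-8, -3], [-13, -5]]  ->  [[-188423, -72957], [499592, 193441]]
... * rho(b) = [[1, 0], [3, 1]]  ->  [[-407294, -72957], [1079915, 193441]]
... * rho(a) = [[-5, 3], [13, -8]]  ->  [[1088029, -638226], [-2884842, 1692217]]
tr = 1088029 + 1692217 = 2780246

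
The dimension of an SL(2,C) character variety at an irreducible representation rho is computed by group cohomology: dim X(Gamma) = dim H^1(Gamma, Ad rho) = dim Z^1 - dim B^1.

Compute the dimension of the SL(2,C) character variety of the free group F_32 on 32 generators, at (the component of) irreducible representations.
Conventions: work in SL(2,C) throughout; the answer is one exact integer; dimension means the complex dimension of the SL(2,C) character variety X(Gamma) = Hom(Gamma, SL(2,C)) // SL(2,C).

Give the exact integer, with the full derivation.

The free group F_32: 32 generators, no relators.
So Z^1 = (sl_2)^32 in full: dim Z^1 = 96.
dim B^1 = 3: the coboundary map is injective because an irreducible image has centralizer 0 in sl_2.
dim X = dim H^1 = dim Z^1 - dim B^1 = 96 - 3 = 93.

93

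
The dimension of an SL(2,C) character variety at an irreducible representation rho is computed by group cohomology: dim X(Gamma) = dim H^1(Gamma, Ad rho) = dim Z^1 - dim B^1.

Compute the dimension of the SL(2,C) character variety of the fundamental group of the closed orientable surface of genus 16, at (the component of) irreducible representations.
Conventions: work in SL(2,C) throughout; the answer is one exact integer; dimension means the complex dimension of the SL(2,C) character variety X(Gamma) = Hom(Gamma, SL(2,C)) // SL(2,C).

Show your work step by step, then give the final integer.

Gamma = pi_1(Sigma_16) = < a_1, b_1, ..., a_16, b_16 | prod [a_i, b_i] > has 2g = 32 generators and 1 relator.
Before the relator condition, cocycle space has dim 3*32 = 96.
H^2 = coker(d_2) is dual to H^0 = 0 at irreducible rho (Poincare duality), so d_2 is onto: dim Z^1 = 93.
As always at irreducible rho, dim B^1 = 3.
Hence dim X = 93 - 3 = 90.

90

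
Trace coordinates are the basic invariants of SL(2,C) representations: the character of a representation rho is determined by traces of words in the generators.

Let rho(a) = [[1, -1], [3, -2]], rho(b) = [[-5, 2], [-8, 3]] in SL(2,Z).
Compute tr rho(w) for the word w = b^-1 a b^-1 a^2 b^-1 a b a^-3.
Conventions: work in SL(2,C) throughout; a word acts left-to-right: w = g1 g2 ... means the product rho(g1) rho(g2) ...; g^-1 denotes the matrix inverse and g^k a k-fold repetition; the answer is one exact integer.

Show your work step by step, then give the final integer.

7

rho(b^-1) = [[3, -2], [8, -5]]
... * rho(a) = [[1, -1], [3, -2]]  ->  [[-3, 1], [-7, 2]]
... * rho(b^-1) = [[3, -2], [8, -5]]  ->  [[-1, 1], [-5, 4]]
... * rho(a) = [[1, -1], [3, -2]]  ->  [[2, -1], [7, -3]]
... * rho(a) = [[1, -1], [3, -2]]  ->  [[-1, 0], [-2, -1]]
... * rho(b^-1) = [[3, -2], [8, -5]]  ->  [[-3, 2], [-14, 9]]
... * rho(a) = [[1, -1], [3, -2]]  ->  [[3, -1], [13, -4]]
... * rho(b) = [[-5, 2], [-8, 3]]  ->  [[-7, 3], [-33, 14]]
... * rho(a^-1) = [[-2, 1], [-3, 1]]  ->  [[5, -4], [24, -19]]
... * rho(a^-1) = [[-2, 1], [-3, 1]]  ->  [[2, 1], [9, 5]]
... * rho(a^-1) = [[-2, 1], [-3, 1]]  ->  [[-7, 3], [-33, 14]]
tr = -7 + 14 = 7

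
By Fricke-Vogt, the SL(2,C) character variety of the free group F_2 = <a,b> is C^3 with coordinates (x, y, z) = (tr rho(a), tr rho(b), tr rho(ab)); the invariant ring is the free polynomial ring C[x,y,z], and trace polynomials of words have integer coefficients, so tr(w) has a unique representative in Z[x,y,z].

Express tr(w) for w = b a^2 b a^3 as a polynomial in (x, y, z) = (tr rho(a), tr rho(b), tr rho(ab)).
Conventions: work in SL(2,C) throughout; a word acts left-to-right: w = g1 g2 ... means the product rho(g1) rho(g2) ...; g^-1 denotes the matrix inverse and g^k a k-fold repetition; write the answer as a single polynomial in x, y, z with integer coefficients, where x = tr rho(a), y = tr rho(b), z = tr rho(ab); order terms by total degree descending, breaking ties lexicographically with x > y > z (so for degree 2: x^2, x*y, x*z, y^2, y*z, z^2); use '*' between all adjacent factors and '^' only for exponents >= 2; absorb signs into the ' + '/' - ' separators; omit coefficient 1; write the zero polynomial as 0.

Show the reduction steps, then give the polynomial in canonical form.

x^3*z^2 - 2*x^2*y*z + x*y^2 - x*z^2 + y*z - x

use: tr(b a b a) = tr(a b) tr(a b) - tr(1) = z^2 - 2
use: tr(b a b) = tr(b) tr(a b) - tr(a) = y*z - x
tr(b a^2 b a) = tr(a) tr(b a b a) - tr(b a b) = x*z^2 - y*z - x
apply: tr(a^2 b) = tr(a) tr(b a) - tr(b) = x*z - y
use: tr(a^2) = tr(a) tr(a) - tr(1) = x^2 - 2
apply: tr(b a^2 b) = tr(b) tr(a^2 b) - tr(a^2) = x*y*z - x^2 - y^2 + 2
tr(b a^2 b a^2) = tr(a) tr(b a^2 b a) - tr(b a^2 b) = x^2*z^2 - 2*x*y*z + y^2 - 2
tr(b a^2 b a^3) = tr(a) tr(b a^2 b a^2) - tr(b a^2 b a) = x^3*z^2 - 2*x^2*y*z + x*y^2 - x*z^2 + y*z - x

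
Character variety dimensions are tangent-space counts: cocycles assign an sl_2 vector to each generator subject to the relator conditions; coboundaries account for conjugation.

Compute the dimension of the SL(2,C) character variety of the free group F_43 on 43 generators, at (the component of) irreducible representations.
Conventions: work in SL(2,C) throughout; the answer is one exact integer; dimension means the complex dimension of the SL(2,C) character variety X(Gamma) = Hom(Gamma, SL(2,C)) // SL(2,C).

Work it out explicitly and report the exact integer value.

The free group F_43: 43 generators, no relators.
Z^1(Gamma, Ad rho) = (sl_2)^43: a cocycle is a free choice of one sl_2 vector per generator, so dim Z^1 = 3*43 = 129.
Irreducibility makes the coboundary map sl_2 -> Z^1 injective (trivial centralizer), so dim B^1 = 3.
Therefore dim X = 129 - 3 = 126.

126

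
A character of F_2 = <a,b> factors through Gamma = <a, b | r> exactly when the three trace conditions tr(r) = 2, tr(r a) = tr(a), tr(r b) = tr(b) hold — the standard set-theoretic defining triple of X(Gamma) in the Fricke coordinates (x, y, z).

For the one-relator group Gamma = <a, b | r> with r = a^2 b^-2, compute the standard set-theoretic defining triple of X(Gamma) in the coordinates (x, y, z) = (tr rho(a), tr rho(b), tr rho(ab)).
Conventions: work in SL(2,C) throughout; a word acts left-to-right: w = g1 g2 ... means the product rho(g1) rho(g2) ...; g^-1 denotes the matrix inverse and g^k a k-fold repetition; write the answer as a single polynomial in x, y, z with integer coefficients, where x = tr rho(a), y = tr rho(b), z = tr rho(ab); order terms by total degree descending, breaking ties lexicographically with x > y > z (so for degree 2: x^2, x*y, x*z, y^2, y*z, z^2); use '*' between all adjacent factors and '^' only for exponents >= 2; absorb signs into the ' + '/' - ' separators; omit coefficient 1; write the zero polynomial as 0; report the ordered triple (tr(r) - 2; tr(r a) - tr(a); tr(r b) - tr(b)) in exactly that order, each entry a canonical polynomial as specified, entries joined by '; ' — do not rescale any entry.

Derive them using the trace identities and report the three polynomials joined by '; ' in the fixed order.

tr(a^2) = tr(a)*tr(a) - tr(1) = x^2 - 2
reduce: tr(a^2 b) = tr(a)*tr(b a) - tr(b) = x*z - y
reduce: tr(a^2 b^-1) = tr(a^2)*tr(b) - tr(a^2 b) = x^2*y - x*z - y
tr(a^2 b^-2) = tr(a^2 b^-1)*tr(b) - tr(a^2) = x^2*y^2 - x*y*z - x^2 - y^2 + 2
tr(a^3) = tr(a)*tr(a^2) - tr(a) = x^3 - 3*x
tr(a^3 b) = tr(a)*tr(a b a) - tr(a b) = x^2*z - x*y - z
tr(a^3 b^-1) = tr(a^3)*tr(b) - tr(a^3 b) = x^3*y - x^2*z - 2*x*y + z
tr(a^2 b^-2 a) = tr(a^3 b^-1)*tr(b) - tr(a^3) = x^3*y^2 - x^2*y*z - x^3 - 2*x*y^2 + y*z + 3*x
assemble the triple (tr(r) - 2; tr(r a) - x; tr(r b) - y)

x^2*y^2 - x*y*z - x^2 - y^2; x^3*y^2 - x^2*y*z - x^3 - 2*x*y^2 + y*z + 2*x; x^2*y - x*z - 2*y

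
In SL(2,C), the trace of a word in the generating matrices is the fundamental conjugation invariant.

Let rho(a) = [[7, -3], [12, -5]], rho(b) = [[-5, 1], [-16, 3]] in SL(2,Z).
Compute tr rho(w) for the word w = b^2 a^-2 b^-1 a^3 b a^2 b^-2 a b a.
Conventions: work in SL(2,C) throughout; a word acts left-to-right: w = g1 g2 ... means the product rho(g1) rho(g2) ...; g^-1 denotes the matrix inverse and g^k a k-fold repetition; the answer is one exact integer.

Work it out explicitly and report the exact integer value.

-9523814

rho(b) = [[-5, 1], [-16, 3]]
... * rho(b) = [[-5, 1], [-16, 3]]  ->  [[9, -2], [32, -7]]
... * rho(a^-1) = [[-5, 3], [-12, 7]]  ->  [[-21, 13], [-76, 47]]
... * rho(a^-1) = [[-5, 3], [-12, 7]]  ->  [[-51, 28], [-184, 101]]
... * rho(b^-1) = [[3, -1], [16, -5]]  ->  [[295, -89], [1064, -321]]
... * rho(a) = [[7, -3], [12, -5]]  ->  [[997, -440], [3596, -1587]]
... * rho(a) = [[7, -3], [12, -5]]  ->  [[1699, -791], [6128, -2853]]
... * rho(a) = [[7, -3], [12, -5]]  ->  [[2401, -1142], [8660, -4119]]
... * rho(b) = [[-5, 1], [-16, 3]]  ->  [[6267, -1025], [22604, -3697]]
... * rho(a) = [[7, -3], [12, -5]]  ->  [[31569, -13676], [113864, -49327]]
... * rho(a) = [[7, -3], [12, -5]]  ->  [[56871, -26327], [205124, -94957]]
... * rho(b^-1) = [[3, -1], [16, -5]]  ->  [[-250619, 74764], [-903940, 269661]]
... * rho(b^-1) = [[3, -1], [16, -5]]  ->  [[444367, -123201], [1602756, -444365]]
... * rho(a) = [[7, -3], [12, -5]]  ->  [[1632157, -717096], [5886912, -2586443]]
... * rho(b) = [[-5, 1], [-16, 3]]  ->  [[3312751, -519131], [11948528, -1872417]]
... * rho(a) = [[7, -3], [12, -5]]  ->  [[16959685, -7342598], [61170692, -26483499]]
tr = 16959685 + -26483499 = -9523814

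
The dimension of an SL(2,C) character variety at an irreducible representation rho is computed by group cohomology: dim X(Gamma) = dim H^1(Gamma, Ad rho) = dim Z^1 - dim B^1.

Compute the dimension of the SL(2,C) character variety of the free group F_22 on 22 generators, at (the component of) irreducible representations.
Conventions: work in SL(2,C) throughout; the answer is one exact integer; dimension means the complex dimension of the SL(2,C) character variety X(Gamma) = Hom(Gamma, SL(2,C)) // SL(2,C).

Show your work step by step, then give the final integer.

Gamma = F_22 has 22 generators and no relators.
Z^1(Gamma, Ad rho) = (sl_2)^22: a cocycle is a free choice of one sl_2 vector per generator, so dim Z^1 = 3*22 = 66.
dim B^1 = 3: the coboundary map is injective because an irreducible image has centralizer 0 in sl_2.
dim H^1 = 66 - 3 = 63, which is dim X.

63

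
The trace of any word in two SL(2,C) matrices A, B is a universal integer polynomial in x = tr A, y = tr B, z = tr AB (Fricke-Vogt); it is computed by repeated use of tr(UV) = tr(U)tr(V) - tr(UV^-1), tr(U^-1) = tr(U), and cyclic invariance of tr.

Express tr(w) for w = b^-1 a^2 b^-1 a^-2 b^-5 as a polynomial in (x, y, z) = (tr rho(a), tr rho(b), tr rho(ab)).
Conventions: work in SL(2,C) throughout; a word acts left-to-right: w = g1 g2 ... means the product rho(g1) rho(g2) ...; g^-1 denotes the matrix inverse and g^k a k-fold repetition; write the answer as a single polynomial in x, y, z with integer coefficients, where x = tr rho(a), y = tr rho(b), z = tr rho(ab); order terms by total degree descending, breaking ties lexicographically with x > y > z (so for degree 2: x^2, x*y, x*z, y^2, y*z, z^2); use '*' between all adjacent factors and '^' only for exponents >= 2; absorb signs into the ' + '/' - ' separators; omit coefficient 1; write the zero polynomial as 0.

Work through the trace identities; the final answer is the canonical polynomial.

and trace(a b^-1) = trace(a)*trace(b) - trace(a b)   [inverse elimination on b] = x*y - z
and trace(b^-1 a b^-1) = trace(a b^-1)*trace(b) - trace(a)   [inverse elimination on b] = x*y^2 - y*z - x
trace(b^-3 a) = trace(b^-1 a b^-1)*trace(b) - trace(b^-1 a)   [inverse elimination on b] = x*y^3 - y^2*z - 2*x*y + z
and trace(a^2) = trace(a)*trace(a) - trace(1)   [square of a] = x^2 - 2
trace(a b a) = trace(a)*trace(b a) - trace(b)   [square of a] = x*z - y
next, trace(a^2 b a) = trace(a)*trace(a b a) - trace(a b)   [square of a] = x^2*z - x*y - z
and trace(b a b a) = trace(a b)*trace(a b) - trace(1)   [split at a repeated a] = z^2 - 2
trace(b a b) = trace(b)*trace(a b) - trace(a)   [square of b] = y*z - x
and trace(a^2 b a b) = trace(a)*trace(b a b a) - trace(b a b)   [square of a] = x*z^2 - y*z - x
trace(b^-1 a^2 b a) = trace(a^2 b a)*trace(b) - trace(a^2 b a b)   [inverse elimination on b] = x^2*y*z - x*y^2 - x*z^2 + x
trace(a^2 b a^-1 b^-1) = trace(b^-1 a^2 b)*trace(a) - trace(b^-1 a^2 b a)   [inverse elimination on a] = -x^2*y*z + x^3 + x*y^2 + x*z^2 - 3*x
and trace(b^-2 a^2 b a^-1) = trace(a^2 b a^-1 b^-1)*trace(b) - trace(a^2 b a^-1)   [inverse elimination on b] = -x^2*y^2*z + x^3*y + x*y^3 + x*y*z^2 - 3*x*y - z
trace(a^-1 b^-3 a^2 b) = trace(b^-2 a^2 b a^-1)*trace(b) - trace(b^-2 a^2 b a^-1 b)   [inverse elimination on b] = -x^2*y^3*z + x^3*y^2 + x*y^4 + x*y^2*z^2 + x^2*y*z - x^3 - 4*x*y^2 - x*z^2 - y*z + 3*x
trace(a^2 b^-1 a^-1 b^-3) = trace(a^-1 b^-3 a^2)*trace(b) - trace(a^-1 b^-3 a^2 b)   [inverse elimination on b] = x^2*y^3*z - x^3*y^2 - x*y^2*z^2 - x^2*y*z - y^3*z + x^3 + 2*x*y^2 + x*z^2 + 2*y*z - 3*x
next, trace(a^2 b^-1 a^-1 b^-2) = trace(a^-1 b^-2 a^2)*trace(b) - trace(a^-1 b^-2 a^2 b)   [inverse elimination on b] = x^2*y^2*z - x^3*y - x*y*z^2 - y^2*z + 2*x*y + z
and trace(a^-1 b^-4 a^2 b^-1) = trace(a^2 b^-1 a^-1 b^-3)*trace(b) - trace(a^2 b^-1 a^-1 b^-2)   [inverse elimination on b] = x^2*y^4*z - x^3*y^3 - x*y^3*z^2 - 2*x^2*y^2*z - y^4*z + 2*x^3*y + 2*x*y^3 + 2*x*y*z^2 + 3*y^2*z - 5*x*y - z
next, trace(a^2 b^-1) = trace(a^2)*trace(b) - trace(a^2 b)   [inverse elimination on b] = x^2*y - x*z - y
next, trace(b^-2 a^2) = trace(a^2 b^-1)*trace(b) - trace(a^2)   [inverse elimination on b] = x^2*y^2 - x*y*z - x^2 - y^2 + 2
trace(a^2 b^-3) = trace(b^-2 a^2)*trace(b) - trace(b^-2 a^2 b)   [inverse elimination on b] = x^2*y^3 - x*y^2*z - 2*x^2*y - y^3 + x*z + 3*y
and trace(b^-3 a^2 b^-1) = trace(a^2 b^-3)*trace(b) - trace(a^2 b^-2)   [inverse elimination on b] = x^2*y^4 - x*y^3*z - 3*x^2*y^2 - y^4 + 2*x*y*z + x^2 + 4*y^2 - 2
next, trace(b^-4 a^2 b^-1) = trace(b^-3 a^2 b^-1)*trace(b) - trace(b^-3 a^2)   [inverse elimination on b] = x^2*y^5 - x*y^4*z - 4*x^2*y^3 - y^5 + 3*x*y^2*z + 3*x^2*y + 5*y^3 - x*z - 5*y
trace(b^-1 a^2 b^-1 a^-2 b^-3) = trace(a^-1 b^-4 a^2 b^-1)*trace(a) - trace(a^-1 b^-4 a^2 b^-1 a)   [inverse elimination on a] = x^3*y^4*z - x^4*y^3 - x^2*y^5 - x^2*y^3*z^2 - 2*x^3*y^2*z + 2*x^4*y + 6*x^2*y^3 + 2*x^2*y*z^2 + y^5 - 8*x^2*y - 5*y^3 + 5*y
and trace(b^-1 a^2 b^-1 a^-2 b^-2) = trace(b^-3 a^2 b^-1 a^-1)*trace(a) - trace(b^-3 a^2 b^-1)   [inverse elimination on a] = x^3*y^3*z - x^4*y^2 - x^2*y^4 - x^2*y^2*z^2 - x^3*y*z + x^4 + 5*x^2*y^2 + x^2*z^2 + y^4 - 4*x^2 - 4*y^2 + 2
trace(b^-2 a^2 b^-1 a^-2 b^-3) = trace(b^-1 a^2 b^-1 a^-2 b^-3)*trace(b) - trace(b^-1 a^2 b^-1 a^-2 b^-2)   [inverse elimination on b] = x^3*y^5*z - x^4*y^4 - x^2*y^6 - x^2*y^4*z^2 - 3*x^3*y^3*z + 3*x^4*y^2 + 7*x^2*y^4 + 3*x^2*y^2*z^2 + y^6 + x^3*y*z - x^4 - 13*x^2*y^2 - x^2*z^2 - 6*y^4 + 4*x^2 + 9*y^2 - 2
trace(b^-1 a^2 b^-1 a^-2 b^-5) = trace(b^-2 a^2 b^-1 a^-2 b^-3)*trace(b) - trace(b^-2 a^2 b^-1 a^-2 b^-2)   [inverse elimination on b] = x^3*y^6*z - x^4*y^5 - x^2*y^7 - x^2*y^5*z^2 - 4*x^3*y^4*z + 4*x^4*y^3 + 8*x^2*y^5 + 4*x^2*y^3*z^2 + y^7 + 3*x^3*y^2*z - 3*x^4*y - 19*x^2*y^3 - 3*x^2*y*z^2 - 7*y^5 + 12*x^2*y + 14*y^3 - 7*y

x^3*y^6*z - x^4*y^5 - x^2*y^7 - x^2*y^5*z^2 - 4*x^3*y^4*z + 4*x^4*y^3 + 8*x^2*y^5 + 4*x^2*y^3*z^2 + y^7 + 3*x^3*y^2*z - 3*x^4*y - 19*x^2*y^3 - 3*x^2*y*z^2 - 7*y^5 + 12*x^2*y + 14*y^3 - 7*y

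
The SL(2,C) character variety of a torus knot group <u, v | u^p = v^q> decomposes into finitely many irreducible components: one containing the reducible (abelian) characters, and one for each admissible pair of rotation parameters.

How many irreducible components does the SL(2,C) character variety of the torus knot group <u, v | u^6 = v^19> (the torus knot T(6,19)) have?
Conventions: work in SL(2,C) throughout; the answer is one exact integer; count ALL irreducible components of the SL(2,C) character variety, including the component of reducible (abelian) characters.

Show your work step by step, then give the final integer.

In the torus knot group T(6,19), u^6 = v^19 is central, so an irreducible representation sends it to +I or -I (Schur).
This locks tr(u) to 2*cos(pi*alpha/6), alpha in 1..5, and tr(v) to 2*cos(pi*beta/19), beta in 1..18, on each component of irreducible characters.
The two central values (-1)^alpha I and (-1)^beta I must be the same matrix, so alpha and beta share a parity.
Counting: 3 odd alphas x 9 odd betas + 2 even alphas x 9 even betas = 27 + 18 = 45.
That is 45 components of irreducible characters, and with the reducible (abelian) component the total is 46.

46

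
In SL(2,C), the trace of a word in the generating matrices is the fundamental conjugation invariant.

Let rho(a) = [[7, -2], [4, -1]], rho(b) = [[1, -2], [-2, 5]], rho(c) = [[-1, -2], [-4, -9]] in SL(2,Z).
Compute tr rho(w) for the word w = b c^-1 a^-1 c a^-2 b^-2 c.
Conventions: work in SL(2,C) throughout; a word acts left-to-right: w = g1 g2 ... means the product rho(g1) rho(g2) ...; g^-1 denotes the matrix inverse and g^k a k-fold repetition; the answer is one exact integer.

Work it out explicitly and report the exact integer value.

rho(b) = [[1, -2], [-2, 5]]
... * rho(c^-1) = [[-9, 2], [4, -1]]  ->  [[-17, 4], [38, -9]]
... * rho(a^-1) = [[-1, 2], [-4, 7]]  ->  [[1, -6], [-2, 13]]
... * rho(c) = [[-1, -2], [-4, -9]]  ->  [[23, 52], [-50, -113]]
... * rho(a^-1) = [[-1, 2], [-4, 7]]  ->  [[-231, 410], [502, -891]]
... * rho(a^-1) = [[-1, 2], [-4, 7]]  ->  [[-1409, 2408], [3062, -5233]]
... * rho(b^-1) = [[5, 2], [2, 1]]  ->  [[-2229, -410], [4844, 891]]
... * rho(b^-1) = [[5, 2], [2, 1]]  ->  [[-11965, -4868], [26002, 10579]]
... * rho(c) = [[-1, -2], [-4, -9]]  ->  [[31437, 67742], [-68318, -147215]]
tr = 31437 + -147215 = -115778

-115778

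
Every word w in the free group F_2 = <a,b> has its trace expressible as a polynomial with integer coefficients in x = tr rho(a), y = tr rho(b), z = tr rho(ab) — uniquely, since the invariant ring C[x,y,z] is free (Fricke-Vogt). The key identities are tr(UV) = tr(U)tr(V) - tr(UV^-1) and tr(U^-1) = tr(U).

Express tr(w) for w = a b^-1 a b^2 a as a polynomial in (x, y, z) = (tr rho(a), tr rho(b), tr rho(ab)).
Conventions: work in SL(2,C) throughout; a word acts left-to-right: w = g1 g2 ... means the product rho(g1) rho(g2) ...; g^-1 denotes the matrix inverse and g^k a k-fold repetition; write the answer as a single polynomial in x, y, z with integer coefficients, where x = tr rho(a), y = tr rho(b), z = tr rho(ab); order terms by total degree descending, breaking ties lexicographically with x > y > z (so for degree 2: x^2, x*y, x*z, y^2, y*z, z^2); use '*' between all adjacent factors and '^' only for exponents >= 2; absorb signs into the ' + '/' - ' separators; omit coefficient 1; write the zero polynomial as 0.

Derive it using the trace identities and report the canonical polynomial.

next, tr(a b a) = tr(a)*tr(b a) - tr(b) = x*z - y
tr(a^3 b) = tr(a)*tr(a b a) - tr(a b) = x^2*z - x*y - z
and tr(a^2) = tr(a)*tr(a) - tr(1) = x^2 - 2
next, tr(a^3) = tr(a)*tr(a^2) - tr(a) = x^3 - 3*x
and tr(a b^2 a^2) = tr(b)*tr(a^3 b) - tr(a^3) = x^2*y*z - x^3 - x*y^2 - y*z + 3*x
and tr(b a b a) = tr(a b)*tr(a b) - tr(1) = z^2 - 2
tr(b a b) = tr(b)*tr(a b) - tr(a) = y*z - x
next, tr(a^2 b a b) = tr(a)*tr(b a b a) - tr(b a b) = x*z^2 - y*z - x
next, tr(a b^2 a^2 b) = tr(b)*tr(a^2 b a b) - tr(a^2 b a) = x*y*z^2 - x^2*z - y^2*z + z
next, tr(a b^-1 a b^2 a) = tr(a b^2 a^2)*tr(b) - tr(a b^2 a^2 b) = x^2*y^2*z - x^3*y - x*y^3 - x*y*z^2 + x^2*z + 3*x*y - z

x^2*y^2*z - x^3*y - x*y^3 - x*y*z^2 + x^2*z + 3*x*y - z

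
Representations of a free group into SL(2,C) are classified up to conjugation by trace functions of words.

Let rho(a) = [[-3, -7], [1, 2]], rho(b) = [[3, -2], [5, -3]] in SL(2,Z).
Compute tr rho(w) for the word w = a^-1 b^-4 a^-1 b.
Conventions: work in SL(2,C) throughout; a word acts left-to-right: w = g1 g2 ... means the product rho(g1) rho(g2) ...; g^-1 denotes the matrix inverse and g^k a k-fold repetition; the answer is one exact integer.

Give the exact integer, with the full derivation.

rho(a^-1) = [[2, 7], [-1, -3]]
... * rho(b^-1) = [[-3, 2], [-5, 3]]  ->  [[-41, 25], [18, -11]]
... * rho(b^-1) = [[-3, 2], [-5, 3]]  ->  [[-2, -7], [1, 3]]
... * rho(b^-1) = [[-3, 2], [-5, 3]]  ->  [[41, -25], [-18, 11]]
... * rho(b^-1) = [[-3, 2], [-5, 3]]  ->  [[2, 7], [-1, -3]]
... * rho(a^-1) = [[2, 7], [-1, -3]]  ->  [[-3, -7], [1, 2]]
... * rho(b) = [[3, -2], [5, -3]]  ->  [[-44, 27], [13, -8]]
tr = -44 + -8 = -52

-52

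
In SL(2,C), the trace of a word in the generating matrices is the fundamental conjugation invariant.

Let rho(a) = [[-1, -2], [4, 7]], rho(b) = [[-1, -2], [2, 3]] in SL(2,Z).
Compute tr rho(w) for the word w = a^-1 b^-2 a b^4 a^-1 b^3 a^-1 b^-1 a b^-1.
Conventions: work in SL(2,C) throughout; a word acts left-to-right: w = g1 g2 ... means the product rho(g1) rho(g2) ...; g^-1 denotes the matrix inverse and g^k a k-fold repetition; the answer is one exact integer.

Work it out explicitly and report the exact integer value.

rho(a^-1) = [[7, 2], [-4, -1]]
... * rho(b^-1) = [[3, 2], [-2, -1]]  ->  [[17, 12], [-10, -7]]
... * rho(b^-1) = [[3, 2], [-2, -1]]  ->  [[27, 22], [-16, -13]]
... * rho(a) = [[-1, -2], [4, 7]]  ->  [[61, 100], [-36, -59]]
... * rho(b) = [[-1, -2], [2, 3]]  ->  [[139, 178], [-82, -105]]
... * rho(b) = [[-1, -2], [2, 3]]  ->  [[217, 256], [-128, -151]]
... * rho(b) = [[-1, -2], [2, 3]]  ->  [[295, 334], [-174, -197]]
... * rho(b) = [[-1, -2], [2, 3]]  ->  [[373, 412], [-220, -243]]
... * rho(a^-1) = [[7, 2], [-4, -1]]  ->  [[963, 334], [-568, -197]]
... * rho(b) = [[-1, -2], [2, 3]]  ->  [[-295, -924], [174, 545]]
... * rho(b) = [[-1, -2], [2, 3]]  ->  [[-1553, -2182], [916, 1287]]
... * rho(b) = [[-1, -2], [2, 3]]  ->  [[-2811, -3440], [1658, 2029]]
... * rho(a^-1) = [[7, 2], [-4, -1]]  ->  [[-5917, -2182], [3490, 1287]]
... * rho(b^-1) = [[3, 2], [-2, -1]]  ->  [[-13387, -9652], [7896, 5693]]
... * rho(a) = [[-1, -2], [4, 7]]  ->  [[-25221, -40790], [14876, 24059]]
... * rho(b^-1) = [[3, 2], [-2, -1]]  ->  [[5917, -9652], [-3490, 5693]]
tr = 5917 + 5693 = 11610

11610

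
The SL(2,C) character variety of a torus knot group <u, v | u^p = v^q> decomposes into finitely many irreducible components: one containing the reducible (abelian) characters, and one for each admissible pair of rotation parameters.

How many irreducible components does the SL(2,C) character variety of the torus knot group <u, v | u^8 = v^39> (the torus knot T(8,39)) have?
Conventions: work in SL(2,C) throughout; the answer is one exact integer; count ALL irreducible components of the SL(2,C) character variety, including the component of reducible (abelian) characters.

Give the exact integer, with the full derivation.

In the torus knot group T(8,39), u^8 = v^39 is central, so an irreducible representation sends it to +I or -I (Schur).
So on each irreducible component the traces are pinned: tr(u) = 2*cos(pi*alpha/8) with 1 <= alpha <= 7, tr(v) = 2*cos(pi*beta/39) with 1 <= beta <= 38.
The two central values (-1)^alpha I and (-1)^beta I must be the same matrix, so alpha and beta share a parity.
Enumerate parity-matched pairs: 4*19 odd-odd plus 3*19 even-even gives 133.
That is 133 components of irreducible characters, and with the reducible (abelian) component the total is 134.

134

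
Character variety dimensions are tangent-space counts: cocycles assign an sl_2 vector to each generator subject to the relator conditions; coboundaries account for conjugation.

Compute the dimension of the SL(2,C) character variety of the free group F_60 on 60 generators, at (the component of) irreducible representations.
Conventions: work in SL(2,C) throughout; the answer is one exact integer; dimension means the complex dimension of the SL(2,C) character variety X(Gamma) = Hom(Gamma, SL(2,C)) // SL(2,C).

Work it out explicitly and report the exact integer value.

177

The free group F_60: 60 generators, no relators.
A cocycle picks one sl_2 vector per generator freely, giving dim Z^1 = 3*60 = 180.
At an irreducible rho the centralizer of the image in sl_2 is 0, so the coboundary map sl_2 -> Z^1 is injective: dim B^1 = 3.
dim H^1 = 180 - 3 = 177, which is dim X.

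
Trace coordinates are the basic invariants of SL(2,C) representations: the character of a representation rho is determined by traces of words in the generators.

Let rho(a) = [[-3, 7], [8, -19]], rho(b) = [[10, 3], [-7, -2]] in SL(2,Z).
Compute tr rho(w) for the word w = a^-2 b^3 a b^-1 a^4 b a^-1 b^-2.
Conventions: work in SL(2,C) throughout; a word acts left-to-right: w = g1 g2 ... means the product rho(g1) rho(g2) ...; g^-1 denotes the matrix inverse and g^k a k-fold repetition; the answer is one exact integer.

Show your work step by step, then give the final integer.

559416250435122

rho(a^-1) = [[-19, -7], [-8, -3]]
... * rho(a^-1) = [[-19, -7], [-8, -3]]  ->  [[417, 154], [176, 65]]
... * rho(b) = [[10, 3], [-7, -2]]  ->  [[3092, 943], [1305, 398]]
... * rho(b) = [[10, 3], [-7, -2]]  ->  [[24319, 7390], [10264, 3119]]
... * rho(b) = [[10, 3], [-7, -2]]  ->  [[191460, 58177], [80807, 24554]]
... * rho(a) = [[-3, 7], [8, -19]]  ->  [[-108964, 234857], [-45989, 99123]]
... * rho(b^-1) = [[-2, -3], [7, 10]]  ->  [[1861927, 2675462], [785839, 1129197]]
... * rho(a) = [[-3, 7], [8, -19]]  ->  [[15817915, -37800289], [6676059, -15953870]]
... * rho(a) = [[-3, 7], [8, -19]]  ->  [[-349856057, 828930896], [-147659137, 349855943]]
... * rho(a) = [[-3, 7], [8, -19]]  ->  [[7681015339, -18198679423], [3241824955, -7680876876]]
... * rho(a) = [[-3, 7], [8, -19]]  ->  [[-168632481401, 399542016410], [-71172489873, 168629435329]]
... * rho(b) = [[10, 3], [-7, -2]]  ->  [[-4483118928880, -1304981477023], [-1892130946033, -550776340277]]
... * rho(a^-1) = [[-19, -7], [-8, -3]]  ->  [[95619111464904, 35296776933229], [40356698696843, 14897245643062]]
... * rho(b^-1) = [[-2, -3], [7, 10]]  ->  [[55839215602795, 66110434937578], [23567322107748, 27902360340091]]
... * rho(b^-1) = [[-2, -3], [7, 10]]  ->  [[351094613357456, 493586702567395], [148181878165141, 208321637077666]]
tr = 351094613357456 + 208321637077666 = 559416250435122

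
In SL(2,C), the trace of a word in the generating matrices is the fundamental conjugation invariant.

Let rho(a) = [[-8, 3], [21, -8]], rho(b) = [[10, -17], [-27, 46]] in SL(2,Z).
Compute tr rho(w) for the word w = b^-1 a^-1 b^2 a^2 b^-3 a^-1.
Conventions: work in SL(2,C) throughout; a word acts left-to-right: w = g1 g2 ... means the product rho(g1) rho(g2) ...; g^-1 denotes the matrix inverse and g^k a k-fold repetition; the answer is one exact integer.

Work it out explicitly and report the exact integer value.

-13618377391714

rho(b^-1) = [[46, 17], [27, 10]]
... * rho(a^-1) = [[-8, -3], [-21, -8]]  ->  [[-725, -274], [-426, -161]]
... * rho(b) = [[10, -17], [-27, 46]]  ->  [[148, -279], [87, -164]]
... * rho(b) = [[10, -17], [-27, 46]]  ->  [[9013, -15350], [5298, -9023]]
... * rho(a) = [[-8, 3], [21, -8]]  ->  [[-394454, 149839], [-231867, 88078]]
... * rho(a) = [[-8, 3], [21, -8]]  ->  [[6302251, -2382074], [3704574, -1400225]]
... * rho(b^-1) = [[46, 17], [27, 10]]  ->  [[225587548, 83317527], [132604329, 48975508]]
... * rho(b^-1) = [[46, 17], [27, 10]]  ->  [[12626600437, 4668163586], [7422137850, 2744028673]]
... * rho(b^-1) = [[46, 17], [27, 10]]  ->  [[706864036924, 261333843289], [415507115271, 153616630180]]
... * rho(a^-1) = [[-8, -3], [-21, -8]]  ->  [[-11142923004461, -4211262857084], [-6550006155948, -2475454387253]]
tr = -11142923004461 + -2475454387253 = -13618377391714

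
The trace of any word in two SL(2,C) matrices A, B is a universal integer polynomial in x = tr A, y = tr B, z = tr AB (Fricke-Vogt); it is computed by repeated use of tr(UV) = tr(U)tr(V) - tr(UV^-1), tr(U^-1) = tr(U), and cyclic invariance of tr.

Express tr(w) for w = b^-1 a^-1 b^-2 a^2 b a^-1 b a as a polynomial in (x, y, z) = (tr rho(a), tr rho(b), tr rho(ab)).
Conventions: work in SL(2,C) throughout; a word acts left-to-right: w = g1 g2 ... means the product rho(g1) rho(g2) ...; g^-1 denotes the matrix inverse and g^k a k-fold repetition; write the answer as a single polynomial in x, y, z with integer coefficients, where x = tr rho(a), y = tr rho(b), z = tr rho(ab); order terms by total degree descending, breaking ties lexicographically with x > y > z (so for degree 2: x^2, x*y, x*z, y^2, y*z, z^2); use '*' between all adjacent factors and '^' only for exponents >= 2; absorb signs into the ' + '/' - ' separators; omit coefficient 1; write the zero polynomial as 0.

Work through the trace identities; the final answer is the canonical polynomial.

apply: tr(b a^2) = tr(a) tr(b a) - tr(b) = x*z - y
use: tr(a^3 b) = tr(a) tr(b a^2) - tr(b a) = x^2*z - x*y - z
tr(a^2) = tr(a) tr(a) - tr(1) = x^2 - 2
use: tr(a^3) = tr(a) tr(a^2) - tr(a) = x^3 - 3*x
apply: tr(a^2 b^2 a) = tr(b) tr(a^3 b) - tr(a^3) = x^2*y*z - x^3 - x*y^2 - y*z + 3*x
tr(b a b a) = tr(b a) tr(b a) - tr(1)   [split at repeated b] = z^2 - 2
tr(b a b) = tr(b) tr(a b) - tr(a) = y*z - x
tr(a b a^2 b) = tr(a) tr(b a b a) - tr(b a b) = x*z^2 - y*z - x
apply: tr(a^2 b^2 a b) = tr(b) tr(a b a^2 b) - tr(a b a^2) = x*y*z^2 - x^2*z - y^2*z + z
tr(a^2 b^2 a b^-1) = tr(a^2 b^2 a) tr(b) - tr(a^2 b^2 a b) = x^2*y^2*z - x^3*y - x*y^3 - x*y*z^2 + x^2*z + 3*x*y - z
apply: tr(b a b^-2 a^2 b) = tr(a^2 b^2 a b^-1) tr(b) - tr(a^2 b^2 a) = x^2*y^3*z - x^3*y^2 - x*y^4 - x*y^2*z^2 + x^3 + 4*x*y^2 - 3*x
use: tr(a^2 b a b a) = tr(a) tr(b a b a^2) - tr(b a b a) = x^2*z^2 - x*y*z - x^2 - z^2 + 2
use: tr(b a b a b a) = tr(a b a b) tr(a b) - tr(b a)   [split at repeated a] = z^3 - 3*z
use: tr(b a b a b) = tr(b) tr(a b a b) - tr(a b a) = y*z^2 - x*z - y
apply: tr(a^2 b a b a b) = tr(a) tr(b a b a b a) - tr(b a b a b) = x*z^3 - y*z^2 - 2*x*z + y
use: tr(b^-1 a^2 b a b a) = tr(a^2 b a b a) tr(b) - tr(a^2 b a b a b) = x^2*y*z^2 - x*y^2*z - x*z^3 - x^2*y + 2*x*z + y
tr(b a b^-2 a^2 b a) = tr(b^-1 a^2 b a b a) tr(b) - tr(b^-1 a^2 b a b a b) = x^2*y^2*z^2 - x*y^3*z - x*y*z^3 - x^2*y^2 - x^2*z^2 + 3*x*y*z + x^2 + y^2 + z^2 - 2
tr(b^-2 a^2 b a^-1 b a) = tr(b a b^-2 a^2 b) tr(a) - tr(b a b^-2 a^2 b a) = x^3*y^3*z - x^4*y^2 - x^2*y^4 - 2*x^2*y^2*z^2 + x*y^3*z + x*y*z^3 + x^4 + 5*x^2*y^2 + x^2*z^2 - 3*x*y*z - 4*x^2 - y^2 - z^2 + 2
apply: tr(b^-1 a^2 b a^-1 b a) = tr(b a b^-1 a^2 b) tr(a) - tr(b a b^-1 a^2 b a) = x^3*y^2*z - x^4*y - x^2*y^3 - 2*x^2*y*z^2 + x^3*z + x*y^2*z + x*z^3 + 4*x^2*y - 3*x*z - y
tr(b^-2 a^2 b a^-1 b a b^-1) = tr(b^-2 a^2 b a^-1 b a) tr(b) - tr(b^-2 a^2 b a^-1 b a b) = x^3*y^4*z - x^4*y^3 - x^2*y^5 - 2*x^2*y^3*z^2 - x^3*y^2*z + x*y^4*z + x*y^2*z^3 + 2*x^4*y + 6*x^2*y^3 + 3*x^2*y*z^2 - x^3*z - 4*x*y^2*z - x*z^3 - 8*x^2*y - y^3 - y*z^2 + 3*x*z + 3*y
use: tr(a b^2 a) = tr(b) tr(a^2 b) - tr(a^2) = x*y*z - x^2 - y^2 + 2
tr(b a^4 b) = tr(a) tr(a b^2 a^2) - tr(a b^2 a) = x^3*y*z - x^4 - x^2*y^2 - 2*x*y*z + 4*x^2 + y^2 - 2
tr(b a^4 b a) = tr(a) tr(b a b a^3) - tr(b a b a^2) = x^3*z^2 - x^2*y*z - x^3 - 2*x*z^2 + y*z + 3*x
use: tr(a^2 b a^-1 b a^2) = tr(b a^4 b) tr(a) - tr(b a^4 b a) = x^4*y*z - x^5 - x^3*y^2 - x^3*z^2 - x^2*y*z + 5*x^3 + x*y^2 + 2*x*z^2 - y*z - 5*x
tr(a^2 b a^2 b) = tr(a) tr(b a^2 b a) - tr(b a^2 b) = x^2*z^2 - 2*x*y*z + y^2 - 2
apply: tr(a^2 b a^2) = tr(a) tr(a b a^2) - tr(a b a) = x^3*z - x^2*y - 2*x*z + y
tr(b a^2 b a^2 b) = tr(b) tr(a^2 b a^2 b) - tr(a^2 b a^2) = x^2*y*z^2 - x^3*z - 2*x*y^2*z + x^2*y + y^3 + 2*x*z - 3*y
tr(b a^2 b a^2 b a) = tr(a) tr(b a b a^2 b a) - tr(b a b a^2 b) = x^2*z^3 - 2*x*y*z^2 - x^2*z + y^2*z + x*y - z
tr(a^2 b a^-1 b a^2 b) = tr(b a^2 b a^2 b) tr(a) - tr(b a^2 b a^2 b a) = x^3*y*z^2 - x^4*z - 2*x^2*y^2*z - x^2*z^3 + x^3*y + x*y^3 + 2*x*y*z^2 + 3*x^2*z - y^2*z - 4*x*y + z
tr(b^-1 a^2 b a^-1 b a^2) = tr(a^2 b a^-1 b a^2) tr(b) - tr(a^2 b a^-1 b a^2 b) = x^4*y^2*z - x^5*y - x^3*y^3 - 2*x^3*y*z^2 + x^4*z + x^2*y^2*z + x^2*z^3 + 4*x^3*y - 3*x^2*z - x*y - z
apply: tr(a b^-2 a^2 b a^-1 b a) = tr(b^-1 a^2 b a^-1 b a^2) tr(b) - tr(b^-1 a^2 b a^-1 b a^2 b) = x^4*y^3*z - x^5*y^2 - x^3*y^4 - 2*x^3*y^2*z^2 + x^2*y^3*z + x^2*y*z^3 + x^5 + 5*x^3*y^2 + x^3*z^2 - 2*x^2*y*z - 5*x^3 - 2*x*y^2 - 2*x*z^2 + 5*x
tr(a^2 b^2 a b a) = tr(b) tr(a b a^3 b) - tr(a b a^3) = x^2*y*z^2 - x^3*z - x*y^2*z - y*z^2 + 2*x*z + y
tr(a^2 b^2 a b a b) = tr(b) tr(a b a b a^2 b) - tr(a b a b a^2) = x*y*z^3 - x^2*z^2 - y^2*z^2 - x*y*z + x^2 + y^2 + z^2 - 2
use: tr(b a b a b^-1 a^2 b) = tr(a^2 b^2 a b a) tr(b) - tr(a^2 b^2 a b a b) = x^2*y^2*z^2 - x^3*y*z - x*y^3*z - x*y*z^3 + x^2*z^2 + 3*x*y*z - x^2 - z^2 + 2
use: tr(a^2 b a b a b a) = tr(a) tr(a b a b a b a) - tr(a b a b a b) = x^2*z^3 - x*y*z^2 - 2*x^2*z - z^3 + x*y + 3*z
use: tr(b a b a b a b a) = tr(b a b a b a) tr(b a) - tr(a b a b)   [split at repeated b] = z^4 - 4*z^2 + 2
tr(b a b a b a b) = tr(b) tr(a b a b a b) - tr(a b a b a) = y*z^3 - x*z^2 - 2*y*z + x
tr(a^2 b a b a b a b) = tr(a) tr(b a b a b a b a) - tr(b a b a b a b) = x*z^4 - y*z^3 - 3*x*z^2 + 2*y*z + x
tr(b a b a b^-1 a^2 b a) = tr(a^2 b a b a b a) tr(b) - tr(a^2 b a b a b a b) = x^2*y*z^3 - x*y^2*z^2 - x*z^4 - 2*x^2*y*z + x*y^2 + 3*x*z^2 + y*z - x
tr(b^-1 a^2 b a^-1 b a b a) = tr(b a b a b^-1 a^2 b) tr(a) - tr(b a b a b^-1 a^2 b a) = x^3*y^2*z^2 - x^4*y*z - x^2*y^3*z - 2*x^2*y*z^3 + x^3*z^2 + x*y^2*z^2 + x*z^4 + 5*x^2*y*z - x^3 - x*y^2 - 4*x*z^2 - y*z + 3*x
tr(a^2 b a^-1 b a b a) = tr(b a b a^3 b) tr(a) - tr(b a b a^3 b a) = x^3*y*z^2 - x^4*z - x^2*y^2*z - x^2*z^3 + 4*x^2*z + z^3 - 3*z
tr(a b^-2 a^2 b a^-1 b a b) = tr(b^-1 a^2 b a^-1 b a b a) tr(b) - tr(b^-1 a^2 b a^-1 b a b a b) = x^3*y^3*z^2 - x^4*y^2*z - x^2*y^4*z - 2*x^2*y^2*z^3 + x*y^3*z^2 + x*y*z^4 + x^4*z + 6*x^2*y^2*z + x^2*z^3 - x^3*y - x*y^3 - 4*x*y*z^2 - 4*x^2*z - y^2*z - z^3 + 3*x*y + 3*z
tr(b^-2 a^2 b a^-1 b a b^-1 a) = tr(a b^-2 a^2 b a^-1 b a) tr(b) - tr(a b^-2 a^2 b a^-1 b a b) = x^4*y^4*z - x^5*y^3 - x^3*y^5 - 3*x^3*y^3*z^2 + x^4*y^2*z + 2*x^2*y^4*z + 3*x^2*y^2*z^3 + x^5*y + 5*x^3*y^3 + x^3*y*z^2 - x*y^3*z^2 - x*y*z^4 - x^4*z - 8*x^2*y^2*z - x^2*z^3 - 4*x^3*y - x*y^3 + 2*x*y*z^2 + 4*x^2*z + y^2*z + z^3 + 2*x*y - 3*z
apply: tr(b^-1 a^-1 b^-2 a^2 b a^-1 b a) = tr(b^-2 a^2 b a^-1 b a b^-1) tr(a) - tr(b^-2 a^2 b a^-1 b a b^-1 a) = x^3*y^3*z^2 - 2*x^4*y^2*z - x^2*y^4*z - 2*x^2*y^2*z^3 + x^5*y + x^3*y^3 + 2*x^3*y*z^2 + x*y^3*z^2 + x*y*z^4 + 4*x^2*y^2*z - 4*x^3*y - 3*x*y*z^2 - x^2*z - y^2*z - z^3 + x*y + 3*z

x^3*y^3*z^2 - 2*x^4*y^2*z - x^2*y^4*z - 2*x^2*y^2*z^3 + x^5*y + x^3*y^3 + 2*x^3*y*z^2 + x*y^3*z^2 + x*y*z^4 + 4*x^2*y^2*z - 4*x^3*y - 3*x*y*z^2 - x^2*z - y^2*z - z^3 + x*y + 3*z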